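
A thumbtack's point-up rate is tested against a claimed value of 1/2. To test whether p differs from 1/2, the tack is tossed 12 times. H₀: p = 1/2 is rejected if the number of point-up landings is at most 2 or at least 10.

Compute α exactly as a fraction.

Under H₀, S ~ Binomial(12, 1/2); α is the probability of landing in either tail, P(S ≤ 2) + P(S ≥ 10).
By symmetry, α = 2·P(S ≤ 2) = 2·(1 + 12 + 66)/4096 = 158/4096 = 79/2048.

79/2048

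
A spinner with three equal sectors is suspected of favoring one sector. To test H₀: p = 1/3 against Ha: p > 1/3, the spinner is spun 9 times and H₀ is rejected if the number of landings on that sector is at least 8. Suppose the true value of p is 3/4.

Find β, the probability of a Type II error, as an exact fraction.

β = P(fail to reject H₀ | Ha true) = P(Y ≤ 7 | p = 3/4), Y ~ Binomial(9, 3/4).
Equivalently, β = 1 − P(Y ≥ 8) = 45853/65536.

45853/65536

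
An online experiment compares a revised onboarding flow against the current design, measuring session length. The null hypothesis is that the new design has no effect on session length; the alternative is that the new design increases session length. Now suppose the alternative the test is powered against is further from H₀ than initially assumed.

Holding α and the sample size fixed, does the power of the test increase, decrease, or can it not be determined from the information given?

It increases.

The further the true parameter sits from the null value, the more of the Ha sampling distribution falls in the rejection region.
Since power = 1 − β and β decreases, power increases.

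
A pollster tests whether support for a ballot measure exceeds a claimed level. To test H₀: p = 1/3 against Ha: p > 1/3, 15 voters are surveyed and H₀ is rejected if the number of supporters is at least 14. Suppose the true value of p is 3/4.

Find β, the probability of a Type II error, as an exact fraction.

493824191/536870912

β = P(fail to reject H₀ | Ha true) = P(K ≤ 13 | p = 3/4), K ~ Binomial(15, 3/4).
Equivalently, β = 1 − P(K ≥ 14) = 493824191/536870912.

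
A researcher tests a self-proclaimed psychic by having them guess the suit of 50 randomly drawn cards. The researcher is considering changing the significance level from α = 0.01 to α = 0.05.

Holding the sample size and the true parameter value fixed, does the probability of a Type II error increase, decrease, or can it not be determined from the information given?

A larger α widens the rejection region, so when the alternative is true more outcomes lead to rejection — failing to reject becomes less likely.

It decreases.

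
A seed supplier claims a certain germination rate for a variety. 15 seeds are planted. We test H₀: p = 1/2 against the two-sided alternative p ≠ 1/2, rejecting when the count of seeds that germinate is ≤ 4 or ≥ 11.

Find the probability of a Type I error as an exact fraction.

The significance level is the null-hypothesis probability of the rejection region {≤4} ∪ {≥11}.
The two tails are symmetric, so α = 2·(1 + 15 + 105 + 455 + 1365)/2^15 = 3882/32768 = 1941/16384.

1941/16384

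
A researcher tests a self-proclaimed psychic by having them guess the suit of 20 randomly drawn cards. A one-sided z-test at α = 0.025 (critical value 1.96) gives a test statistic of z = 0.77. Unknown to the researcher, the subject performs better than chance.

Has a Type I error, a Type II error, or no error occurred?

Type II error

The conventional null hypothesis is that the subject is guessing at random (p = 1/4).
Since z = 0.77 ≤ z* = 1.96, H₀ is not rejected.
H₀ is false (actually the subject performs better than chance).
Failing to reject a false H₀ is a Type II error.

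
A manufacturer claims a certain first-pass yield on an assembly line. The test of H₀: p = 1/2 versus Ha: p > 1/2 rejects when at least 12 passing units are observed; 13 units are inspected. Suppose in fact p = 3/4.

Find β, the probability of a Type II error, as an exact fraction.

3662863/4194304

A Type II error is failing to reject when Ha holds: with p = 3/4, β = P(K ≤ 11).
Summing C(13,j)·(3/4)^j·(1/4)^{13-j} for j = 0..11 gives 3662863/4194304.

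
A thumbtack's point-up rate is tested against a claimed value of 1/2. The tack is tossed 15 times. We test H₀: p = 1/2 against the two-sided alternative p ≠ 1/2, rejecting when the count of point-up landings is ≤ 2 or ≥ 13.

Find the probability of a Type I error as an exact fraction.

The significance level is the null-hypothesis probability of the rejection region {≤2} ∪ {≥13}.
Each tail has probability (1 + 15 + 105)/32768; doubling gives α = 242/32768 = 121/16384.

121/16384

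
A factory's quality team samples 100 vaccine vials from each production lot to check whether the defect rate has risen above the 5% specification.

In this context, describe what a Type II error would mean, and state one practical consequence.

With the conventional null hypothesis that the lot's defect rate is 5% (within specification):
A Type II error is failing to reject H₀ when H₀ is false.
Here that means accepting the lot and shipping it when actually the lot's defect rate exceeds 5%.

A Type II error would mean concluding that the lot's defect rate is 5% (within specification) (or at least failing to establish that the lot's defect rate exceeds 5%) when in fact the lot's defect rate exceeds 5%. Consequence: defective units reach the field, triggering recalls or failures.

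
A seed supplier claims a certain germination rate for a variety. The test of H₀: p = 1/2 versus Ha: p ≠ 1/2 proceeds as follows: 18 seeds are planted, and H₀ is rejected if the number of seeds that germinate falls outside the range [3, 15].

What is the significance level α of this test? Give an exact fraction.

The significance level is the null-hypothesis probability of the rejection region {≤2} ∪ {≥16}.
By symmetry, α = 2·P(X ≤ 2) = 2·(1 + 18 + 153)/262144 = 344/262144 = 43/32768.

43/32768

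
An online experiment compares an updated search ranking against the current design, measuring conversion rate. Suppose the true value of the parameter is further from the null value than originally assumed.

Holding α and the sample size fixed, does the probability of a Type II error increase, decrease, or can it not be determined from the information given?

It decreases.

A bigger departure from H₀ is easier for the test to detect, so it fails to reject less often.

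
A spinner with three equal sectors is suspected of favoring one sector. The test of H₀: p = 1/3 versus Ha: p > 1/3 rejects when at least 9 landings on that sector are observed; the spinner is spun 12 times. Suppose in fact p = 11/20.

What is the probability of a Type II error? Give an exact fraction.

709043757719553/819200000000000

Under the alternative p = 11/20, K ~ Binomial(12, 11/20); β is the probability the test does not reject, P(K < 9).
Equivalently, β = 1 − P(K ≥ 9) = 709043757719553/819200000000000.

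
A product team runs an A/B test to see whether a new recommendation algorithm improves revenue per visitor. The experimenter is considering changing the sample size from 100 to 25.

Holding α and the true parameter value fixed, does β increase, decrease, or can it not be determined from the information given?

It increases.

With less data the test statistic is noisier; under Ha, more outcomes land inside the acceptance region.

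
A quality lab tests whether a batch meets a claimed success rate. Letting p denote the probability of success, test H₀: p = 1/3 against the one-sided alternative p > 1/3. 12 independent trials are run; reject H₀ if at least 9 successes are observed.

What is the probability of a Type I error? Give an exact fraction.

683/177147

α = P(reject H₀ | H₀ true) = P(Y ≥ 9 | p = 1/3), with Y ~ Binomial(12, 1/3).
Summing C(12,j)(1/3)^j(2/3)^{12−j} for j = 9,…,12 gives 683/177147.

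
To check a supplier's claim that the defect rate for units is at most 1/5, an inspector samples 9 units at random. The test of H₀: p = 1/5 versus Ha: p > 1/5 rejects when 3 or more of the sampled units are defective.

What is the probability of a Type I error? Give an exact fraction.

Under H₀, S ~ Binomial(9, 1/5); the Type I error rate is P(S ≥ 3).
Computing the lower-tail complement: 1 − 1441792/1953125 = 511333/1953125.

511333/1953125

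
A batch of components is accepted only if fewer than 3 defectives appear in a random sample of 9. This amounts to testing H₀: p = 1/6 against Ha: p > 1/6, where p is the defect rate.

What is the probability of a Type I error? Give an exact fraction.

898223/5038848

The significance level is the probability, assuming p = 1/6, of seeing 3 or more defectives in 9 draws.
Via the complement, α = 1 − Σ_{j=0}^{2} C(9,j)(1/6)^j(5/6)^{9-j} = 898223/5038848.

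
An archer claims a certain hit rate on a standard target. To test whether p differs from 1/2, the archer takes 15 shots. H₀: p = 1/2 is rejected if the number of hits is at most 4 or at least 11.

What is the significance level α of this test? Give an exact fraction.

1941/16384

Under H₀, S ~ Binomial(15, 1/2); α is the probability of landing in either tail, P(S ≤ 4) + P(S ≥ 11).
The two tails are symmetric, so α = 2·(1 + 15 + 105 + 455 + 1365)/2^15 = 3882/32768 = 1941/16384.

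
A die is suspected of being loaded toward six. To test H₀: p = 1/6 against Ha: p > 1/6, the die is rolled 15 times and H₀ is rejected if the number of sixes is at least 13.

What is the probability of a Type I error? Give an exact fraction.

Under H₀, S ~ Binomial(15, 1/6), and α = P(S ≥ 13).
P(S ≥ 13) = Σ_{j=13}^{15} C(15,j)·(1/6)^j·(5/6)^{15-j} = 2701/470184984576.

2701/470184984576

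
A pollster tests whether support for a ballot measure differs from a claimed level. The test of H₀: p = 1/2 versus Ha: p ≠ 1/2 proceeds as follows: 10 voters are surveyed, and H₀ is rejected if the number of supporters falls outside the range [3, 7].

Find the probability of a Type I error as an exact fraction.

7/64

The significance level is the null-hypothesis probability of the rejection region {≤2} ∪ {≥8}.
By symmetry, α = 2·P(Y ≤ 2) = 2·(1 + 10 + 45)/1024 = 112/1024 = 7/64.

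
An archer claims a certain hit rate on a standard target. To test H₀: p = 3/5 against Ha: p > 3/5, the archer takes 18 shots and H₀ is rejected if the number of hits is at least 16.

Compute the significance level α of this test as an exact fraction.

α = P(reject H₀ | H₀ true) = P(X ≥ 16 | p = 3/5), with X ~ Binomial(18, 3/5).
Adding the binomial terms for j = 16 through 18 with p = 3/5 yields 31381059609/3814697265625.

31381059609/3814697265625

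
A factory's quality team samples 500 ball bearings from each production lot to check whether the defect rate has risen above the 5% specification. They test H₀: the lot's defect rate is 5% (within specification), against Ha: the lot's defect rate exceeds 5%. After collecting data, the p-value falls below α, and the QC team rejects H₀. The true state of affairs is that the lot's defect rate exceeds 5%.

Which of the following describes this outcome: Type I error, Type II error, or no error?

The test rejected a false H₀ — the decision matches the true state.

No error — this is a correct decision.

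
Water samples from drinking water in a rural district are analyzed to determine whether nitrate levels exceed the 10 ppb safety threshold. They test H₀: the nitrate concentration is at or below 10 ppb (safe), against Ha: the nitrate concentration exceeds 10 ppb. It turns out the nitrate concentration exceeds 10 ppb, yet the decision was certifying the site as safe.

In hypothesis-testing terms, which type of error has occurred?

Type II error

'Certifying the site as safe' corresponds to failing to reject H₀.
H₀ was not rejected but H₀ is false — a Type II error (false negative).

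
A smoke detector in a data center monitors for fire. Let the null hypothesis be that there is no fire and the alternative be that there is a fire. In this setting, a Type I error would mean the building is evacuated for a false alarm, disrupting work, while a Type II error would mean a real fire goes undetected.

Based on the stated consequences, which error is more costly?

Type II error

The Type II consequence (a real fire goes undetected) is more severe than the Type I consequence (the building is evacuated for a false alarm, disrupting work).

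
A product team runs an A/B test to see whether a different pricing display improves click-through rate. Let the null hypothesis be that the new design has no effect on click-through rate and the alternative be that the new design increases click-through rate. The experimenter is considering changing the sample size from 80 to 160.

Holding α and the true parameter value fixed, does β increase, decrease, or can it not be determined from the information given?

It decreases.

A larger sample reduces the standard error, pulling the sampling distribution under Ha further from the non-rejection region.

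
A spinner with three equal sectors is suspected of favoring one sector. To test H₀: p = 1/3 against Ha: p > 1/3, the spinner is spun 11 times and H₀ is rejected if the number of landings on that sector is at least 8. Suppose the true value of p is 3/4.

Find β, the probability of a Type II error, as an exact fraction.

150311/524288

A Type II error is failing to reject when Ha holds: with p = 3/4, β = P(X ≤ 7).
Equivalently, β = 1 − P(X ≥ 8) = 150311/524288.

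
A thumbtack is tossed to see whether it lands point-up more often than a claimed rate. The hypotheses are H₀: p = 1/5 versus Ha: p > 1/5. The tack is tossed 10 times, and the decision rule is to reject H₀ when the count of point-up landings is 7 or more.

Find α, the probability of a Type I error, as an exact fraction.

α = P(reject H₀ | H₀ true) = P(X ≥ 7 | p = 1/5), with X ~ Binomial(10, 1/5).
Adding the binomial terms for j = 7 through 10 with p = 1/5 yields 8441/9765625.

8441/9765625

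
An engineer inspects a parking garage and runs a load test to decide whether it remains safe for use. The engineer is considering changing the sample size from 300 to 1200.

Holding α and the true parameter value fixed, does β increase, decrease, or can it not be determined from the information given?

More data shrinks sampling variability; the test statistic under Ha concentrates further from the null value, making rejection more likely.

It decreases.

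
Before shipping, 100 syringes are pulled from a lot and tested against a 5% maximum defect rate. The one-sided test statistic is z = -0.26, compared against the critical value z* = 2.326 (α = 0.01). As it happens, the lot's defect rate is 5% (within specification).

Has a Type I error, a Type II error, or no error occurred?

The conventional null hypothesis is that the lot's defect rate is 5% (within specification).
Since z = -0.26 ≤ z* = 2.326, H₀ is not rejected.
H₀ is true (actually the lot's defect rate is 5% (within specification)).
The decision matches the true state — no error.

No error — this is a correct decision.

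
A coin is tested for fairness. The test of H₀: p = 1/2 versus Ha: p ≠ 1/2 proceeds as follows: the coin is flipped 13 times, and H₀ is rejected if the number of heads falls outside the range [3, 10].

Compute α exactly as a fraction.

23/1024

The significance level is the null-hypothesis probability of the rejection region {≤2} ∪ {≥11}.
By symmetry, α = 2·P(Y ≤ 2) = 2·(1 + 13 + 78)/8192 = 184/8192 = 23/1024.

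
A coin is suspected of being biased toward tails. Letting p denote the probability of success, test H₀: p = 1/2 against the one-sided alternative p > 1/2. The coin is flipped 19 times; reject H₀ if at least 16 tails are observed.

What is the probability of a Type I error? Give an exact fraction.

145/65536

α = P(reject H₀ | H₀ true) = P(K ≥ 16 | p = 1/2), with K ~ Binomial(19, 1/2).
That's C(19,16) + C(19,17) + C(19,18) + C(19,19) over 2^19, i.e. (969 + 171 + 19 + 1)/524288 = 1160/524288 = 145/65536.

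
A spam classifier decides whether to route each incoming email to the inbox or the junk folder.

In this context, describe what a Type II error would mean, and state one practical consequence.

With the conventional null hypothesis that the message is legitimate (not spam):
A Type II error is failing to reject H₀ when H₀ is false.
Here that means delivering the message to the inbox when actually the message is spam.

A Type II error would mean concluding that the message is legitimate (not spam) (or at least failing to establish that the message is spam) when in fact the message is spam. Consequence: spam reaches the user's inbox.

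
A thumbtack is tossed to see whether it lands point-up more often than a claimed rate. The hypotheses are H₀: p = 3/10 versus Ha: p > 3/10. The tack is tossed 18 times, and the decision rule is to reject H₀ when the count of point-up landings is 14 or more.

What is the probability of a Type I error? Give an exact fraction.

The Type I error probability is α = P(S ≥ 14) computed under H₀, where S ~ Binomial(18, 3/10).
Summing C(18,j)(3/10)^j(7/10)^{18−j} for j = 14,…,18 gives 493702843149/12500000000000000.

493702843149/12500000000000000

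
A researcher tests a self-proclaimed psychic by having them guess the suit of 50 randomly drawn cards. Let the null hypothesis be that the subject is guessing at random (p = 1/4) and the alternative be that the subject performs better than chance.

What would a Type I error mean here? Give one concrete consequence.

A Type I error would mean concluding that the subject performs better than chance when in fact the subject is guessing at random (p = 1/4). Consequence: a lucky guesser is credited with psychic ability.

A Type I error is rejecting H₀ when H₀ is true.
Here that means concluding the subject has some ability beyond chance when actually the subject is guessing at random (p = 1/4).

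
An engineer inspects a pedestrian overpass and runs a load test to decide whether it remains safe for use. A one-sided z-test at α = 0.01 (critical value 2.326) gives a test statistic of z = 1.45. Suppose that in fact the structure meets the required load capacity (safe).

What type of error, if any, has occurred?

The conventional null hypothesis is that the structure meets the required load capacity (safe).
Since z = 1.45 ≤ z* = 2.326, H₀ is not rejected.
H₀ is true (actually the structure meets the required load capacity (safe)).
The decision matches the true state — no error.

Neither — the decision is correct.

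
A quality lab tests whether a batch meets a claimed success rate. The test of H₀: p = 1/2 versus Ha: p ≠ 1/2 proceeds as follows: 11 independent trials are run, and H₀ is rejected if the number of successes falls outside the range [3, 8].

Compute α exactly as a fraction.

The significance level is the null-hypothesis probability of the rejection region {≤2} ∪ {≥9}.
Each tail has probability (1 + 11 + 55)/2048; doubling gives α = 134/2048 = 67/1024.

67/1024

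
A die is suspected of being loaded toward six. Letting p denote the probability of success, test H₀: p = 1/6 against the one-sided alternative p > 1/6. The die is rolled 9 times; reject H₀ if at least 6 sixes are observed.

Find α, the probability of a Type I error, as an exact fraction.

5723/5038848

Under H₀, S ~ Binomial(9, 1/6), and α = P(S ≥ 6).
Summing C(9,j)(1/6)^j(5/6)^{9−j} for j = 6,…,9 gives 5723/5038848.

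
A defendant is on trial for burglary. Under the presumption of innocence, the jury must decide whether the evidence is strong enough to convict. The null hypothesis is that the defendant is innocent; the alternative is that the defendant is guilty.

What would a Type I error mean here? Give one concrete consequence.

A Type I error would mean concluding that the defendant is guilty when in fact the defendant is innocent. Consequence: an innocent person is convicted and punished.

A Type I error is rejecting H₀ when H₀ is true.
Here that means convicting the defendant when actually the defendant is innocent.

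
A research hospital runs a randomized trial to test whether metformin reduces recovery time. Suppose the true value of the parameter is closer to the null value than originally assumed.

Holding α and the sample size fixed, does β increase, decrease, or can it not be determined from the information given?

When the true parameter is near the null value, the test has a harder time distinguishing Ha from H₀.

It increases.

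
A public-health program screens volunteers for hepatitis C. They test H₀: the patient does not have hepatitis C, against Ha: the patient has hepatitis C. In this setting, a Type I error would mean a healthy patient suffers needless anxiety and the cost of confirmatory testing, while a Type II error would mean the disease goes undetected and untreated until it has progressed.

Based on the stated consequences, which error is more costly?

The Type II consequence (the disease goes undetected and untreated until it has progressed) is more severe than the Type I consequence (a healthy patient suffers needless anxiety and the cost of confirmatory testing).

Type II error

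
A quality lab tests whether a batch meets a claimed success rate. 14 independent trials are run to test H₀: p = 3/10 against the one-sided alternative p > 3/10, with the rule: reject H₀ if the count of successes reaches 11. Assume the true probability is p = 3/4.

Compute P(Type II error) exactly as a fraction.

Under the alternative p = 3/4, S ~ Binomial(14, 3/4); β is the probability the test does not reject, P(S < 11).
Summing C(14,j)·(3/4)^j·(1/4)^{14-j} for j = 0..10 gives 64244663/134217728.

64244663/134217728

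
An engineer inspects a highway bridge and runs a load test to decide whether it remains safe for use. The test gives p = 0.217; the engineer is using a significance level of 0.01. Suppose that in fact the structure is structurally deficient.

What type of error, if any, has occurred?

Type II error

The conventional null hypothesis is that the structure meets the required load capacity (safe).
Since p = 0.217 ≥ α = 0.01, H₀ is not rejected.
H₀ is false (actually the structure is structurally deficient).
Failing to reject a false H₀ is a Type II error.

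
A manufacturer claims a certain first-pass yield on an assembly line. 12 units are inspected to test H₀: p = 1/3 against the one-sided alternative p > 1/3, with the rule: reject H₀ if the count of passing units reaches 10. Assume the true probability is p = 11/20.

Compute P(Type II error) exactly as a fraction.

784677287856069/819200000000000

A Type II error is failing to reject when Ha holds: with p = 11/20, β = P(K ≤ 9).
Equivalently, β = 1 − P(K ≥ 10) = 784677287856069/819200000000000.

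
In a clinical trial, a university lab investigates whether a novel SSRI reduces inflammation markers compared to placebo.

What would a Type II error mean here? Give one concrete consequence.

A Type II error would mean concluding that the drug has no effect on inflammation markers (or at least failing to establish that the drug reduces inflammation markers) when in fact the drug reduces inflammation markers. Consequence: the development investment is written off despite the drug actually working.

With the conventional null hypothesis that the drug has no effect on inflammation markers:
A Type II error is failing to reject H₀ when H₀ is false.
Here that means concluding there is insufficient evidence that the drug works when actually the drug reduces inflammation markers.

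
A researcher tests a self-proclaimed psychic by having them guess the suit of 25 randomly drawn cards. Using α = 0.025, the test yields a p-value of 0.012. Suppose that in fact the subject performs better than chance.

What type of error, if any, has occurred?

The conventional null hypothesis is that the subject is guessing at random (p = 1/4).
Since p = 0.012 < α = 0.025, H₀ is rejected.
H₀ is false (actually the subject performs better than chance).
The decision matches the true state — no error.

No error (correct decision).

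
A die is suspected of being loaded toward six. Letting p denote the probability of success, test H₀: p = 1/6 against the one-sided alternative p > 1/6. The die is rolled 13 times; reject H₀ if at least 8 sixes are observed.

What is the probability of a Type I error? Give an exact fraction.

α = P(reject H₀ | H₀ true) = P(K ≥ 8 | p = 1/6), with K ~ Binomial(13, 1/6).
P(K ≥ 8) = Σ_{j=8}^{13} C(13,j)·(1/6)^j·(5/6)^{13-j} = 13909/40310784.

13909/40310784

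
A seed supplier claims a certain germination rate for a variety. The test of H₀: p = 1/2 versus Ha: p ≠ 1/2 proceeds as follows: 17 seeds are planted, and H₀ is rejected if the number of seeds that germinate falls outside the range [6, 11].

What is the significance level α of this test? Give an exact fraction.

α = P(X ≤ 5 or X ≥ 12 | p = 1/2), X ~ Binomial(17, 1/2).
Each tail has probability (1 + 17 + 136 + 680 + 2380 + 6188)/131072; doubling gives α = 18804/131072 = 4701/32768.

4701/32768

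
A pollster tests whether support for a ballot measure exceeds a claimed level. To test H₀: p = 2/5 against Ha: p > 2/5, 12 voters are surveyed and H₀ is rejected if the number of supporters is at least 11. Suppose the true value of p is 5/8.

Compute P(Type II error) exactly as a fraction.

Under the alternative p = 5/8, S ~ Binomial(12, 5/8); β is the probability the test does not reject, P(S < 11).
Adding the binomial probabilities P(S=0)+…+P(S=10) at p = 5/8 gives 66717523611/68719476736.

66717523611/68719476736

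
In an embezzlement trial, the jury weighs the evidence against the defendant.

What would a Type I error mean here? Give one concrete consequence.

With the conventional null hypothesis that the defendant is innocent:
A Type I error is rejecting H₀ when H₀ is true.
Here that means convicting the defendant when actually the defendant is innocent.

A Type I error would mean concluding that the defendant is guilty when in fact the defendant is innocent. Consequence: an innocent person is convicted and punished.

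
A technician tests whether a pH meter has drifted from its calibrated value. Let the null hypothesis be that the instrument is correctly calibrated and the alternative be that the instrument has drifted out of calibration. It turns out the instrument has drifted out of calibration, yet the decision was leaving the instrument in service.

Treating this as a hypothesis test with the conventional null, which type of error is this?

'Leaving the instrument in service' corresponds to failing to reject H₀.
H₀ was not rejected but H₀ is false — a Type II error (false negative).

Type II error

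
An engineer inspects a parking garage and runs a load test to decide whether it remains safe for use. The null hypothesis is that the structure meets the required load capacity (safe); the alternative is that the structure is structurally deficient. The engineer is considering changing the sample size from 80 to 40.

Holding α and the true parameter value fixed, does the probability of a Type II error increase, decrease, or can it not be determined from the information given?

It increases.

With less data the test statistic is noisier; under Ha, more outcomes land inside the acceptance region.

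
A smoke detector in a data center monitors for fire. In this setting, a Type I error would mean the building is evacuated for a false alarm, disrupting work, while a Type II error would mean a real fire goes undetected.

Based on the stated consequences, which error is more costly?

Type II error

The Type II consequence (a real fire goes undetected) is more severe than the Type I consequence (the building is evacuated for a false alarm, disrupting work).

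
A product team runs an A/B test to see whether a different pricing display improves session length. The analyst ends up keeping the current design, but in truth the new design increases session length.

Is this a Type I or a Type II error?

Type II error

The null hypothesis here is that the new design has no effect on session length.
'Keeping the current design' corresponds to failing to reject H₀.
H₀ was not rejected but H₀ is false — a Type II error (false negative).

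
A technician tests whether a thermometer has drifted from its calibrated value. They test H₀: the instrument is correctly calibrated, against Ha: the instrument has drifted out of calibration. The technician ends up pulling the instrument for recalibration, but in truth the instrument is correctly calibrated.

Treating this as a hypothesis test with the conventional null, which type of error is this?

'Pulling the instrument for recalibration' corresponds to rejecting H₀.
H₀ was rejected but H₀ is true — a Type I error (false positive).

Type I error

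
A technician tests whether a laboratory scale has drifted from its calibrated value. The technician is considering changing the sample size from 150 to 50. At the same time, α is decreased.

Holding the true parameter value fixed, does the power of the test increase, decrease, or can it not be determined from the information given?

A smaller sample increases the standard error, so the sampling distributions under H₀ and Ha overlap more. A smaller α moves the rejection region further into the tail. With the alternative true, more outcomes now fall outside the rejection region, so failing to reject becomes more likely. Both changes push β in the same direction.
Since power = 1 − β and β increases, power decreases.

It decreases.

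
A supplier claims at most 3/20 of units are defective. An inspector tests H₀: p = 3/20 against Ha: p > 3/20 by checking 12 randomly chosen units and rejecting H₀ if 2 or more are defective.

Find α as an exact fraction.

2279589495695451/4096000000000000

α = P(reject H₀ | H₀ true) = P(X ≥ 2 | p = 3/20), X ~ Binomial(12, 3/20).
α = 1 − P(X ≤ 1) = 1 − 1816410504304549/4096000000000000 = 2279589495695451/4096000000000000.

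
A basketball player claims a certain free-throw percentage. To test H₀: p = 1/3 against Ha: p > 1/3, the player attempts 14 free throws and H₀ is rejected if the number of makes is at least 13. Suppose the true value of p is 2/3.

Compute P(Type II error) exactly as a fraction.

Under the alternative p = 2/3, K ~ Binomial(14, 2/3); β is the probability the test does not reject, P(K < 13).
Adding the binomial probabilities P(K=0)+…+P(K=12) at p = 2/3 gives 4651897/4782969.

4651897/4782969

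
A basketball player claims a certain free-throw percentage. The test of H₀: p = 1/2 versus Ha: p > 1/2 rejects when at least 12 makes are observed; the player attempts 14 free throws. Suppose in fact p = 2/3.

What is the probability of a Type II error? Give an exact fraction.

1426387/1594323

β = P(fail to reject H₀ | Ha true) = P(S ≤ 11 | p = 2/3), S ~ Binomial(14, 2/3).
Summing C(14,j)·(2/3)^j·(1/3)^{14-j} for j = 0..11 gives 1426387/1594323.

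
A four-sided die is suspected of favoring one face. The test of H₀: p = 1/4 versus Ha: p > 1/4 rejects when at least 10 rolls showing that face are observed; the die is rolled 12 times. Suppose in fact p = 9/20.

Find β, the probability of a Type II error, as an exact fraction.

812745962073749/819200000000000

A Type II error is failing to reject when Ha holds: with p = 9/20, β = P(S ≤ 9).
Adding the binomial probabilities P(S=0)+…+P(S=9) at p = 9/20 gives 812745962073749/819200000000000.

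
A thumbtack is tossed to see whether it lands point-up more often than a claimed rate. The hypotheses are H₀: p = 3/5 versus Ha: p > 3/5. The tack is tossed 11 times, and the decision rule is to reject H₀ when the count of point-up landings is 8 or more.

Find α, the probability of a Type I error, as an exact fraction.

2893401/9765625

α = P(reject H₀ | H₀ true) = P(Y ≥ 8 | p = 3/5), with Y ~ Binomial(11, 3/5).
P(Y ≥ 8) = Σ_{j=8}^{11} C(11,j)·(3/5)^j·(2/5)^{11-j} = 2893401/9765625.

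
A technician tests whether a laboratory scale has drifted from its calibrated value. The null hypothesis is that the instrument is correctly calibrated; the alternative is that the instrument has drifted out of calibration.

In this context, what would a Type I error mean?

A Type I error would mean concluding that the instrument has drifted out of calibration when in fact the instrument is correctly calibrated.

A Type I error is rejecting H₀ when H₀ is true.
Here that means pulling the instrument for recalibration when actually the instrument is correctly calibrated.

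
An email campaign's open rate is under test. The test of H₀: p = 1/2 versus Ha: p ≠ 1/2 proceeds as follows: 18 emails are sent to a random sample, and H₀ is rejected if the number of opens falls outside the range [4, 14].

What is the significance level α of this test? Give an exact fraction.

247/32768

The significance level is the null-hypothesis probability of the rejection region {≤3} ∪ {≥15}.
Each tail has probability (1 + 18 + 153 + 816)/262144; doubling gives α = 1976/262144 = 247/32768.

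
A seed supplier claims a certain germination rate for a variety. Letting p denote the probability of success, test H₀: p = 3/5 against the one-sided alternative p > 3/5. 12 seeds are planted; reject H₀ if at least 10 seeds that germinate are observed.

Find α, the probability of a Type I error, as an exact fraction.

4074381/48828125

The Type I error probability is α = P(Y ≥ 10) computed under H₀, where Y ~ Binomial(12, 3/5).
Adding the binomial terms for j = 10 through 12 with p = 3/5 yields 4074381/48828125.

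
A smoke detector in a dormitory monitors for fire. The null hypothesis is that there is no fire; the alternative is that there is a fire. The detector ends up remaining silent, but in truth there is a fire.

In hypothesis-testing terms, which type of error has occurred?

Type II error

'Remaining silent' corresponds to failing to reject H₀.
H₀ was not rejected but H₀ is false — a Type II error (false negative).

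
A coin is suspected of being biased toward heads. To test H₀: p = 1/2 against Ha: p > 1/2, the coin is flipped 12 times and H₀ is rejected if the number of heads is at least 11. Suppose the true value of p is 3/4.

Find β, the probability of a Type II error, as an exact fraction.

β = P(fail to reject H₀ | Ha true) = P(Y ≤ 10 | p = 3/4), Y ~ Binomial(12, 3/4).
Summing C(12,j)·(3/4)^j·(1/4)^{12-j} for j = 0..10 gives 14120011/16777216.

14120011/16777216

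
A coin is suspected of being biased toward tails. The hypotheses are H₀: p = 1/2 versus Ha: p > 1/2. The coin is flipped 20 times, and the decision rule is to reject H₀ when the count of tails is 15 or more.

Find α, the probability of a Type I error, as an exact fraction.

5425/262144

Under H₀, X ~ Binomial(20, 1/2), and α = P(X ≥ 15).
That's C(20,15) + C(20,16) + C(20,17) + C(20,18) + C(20,19) + C(20,20) over 2^20, i.e. (15504 + 4845 + 1140 + 190 + 20 + 1)/1048576 = 21700/1048576 = 5425/262144.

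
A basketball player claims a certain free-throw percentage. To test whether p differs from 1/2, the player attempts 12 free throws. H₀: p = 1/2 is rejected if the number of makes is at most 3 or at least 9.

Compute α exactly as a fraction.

299/2048

α = P(K ≤ 3 or K ≥ 9 | p = 1/2), K ~ Binomial(12, 1/2).
The two tails are symmetric, so α = 2·(1 + 12 + 66 + 220)/2^12 = 598/4096 = 299/2048.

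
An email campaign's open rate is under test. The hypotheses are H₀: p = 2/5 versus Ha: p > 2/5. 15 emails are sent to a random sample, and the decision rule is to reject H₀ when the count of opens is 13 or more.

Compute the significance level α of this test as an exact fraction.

The Type I error probability is α = P(Y ≥ 13) computed under H₀, where Y ~ Binomial(15, 2/5).
P(Y ≥ 13) = Σ_{j=13}^{15} C(15,j)·(2/5)^j·(3/5)^{15-j} = 8511488/30517578125.

8511488/30517578125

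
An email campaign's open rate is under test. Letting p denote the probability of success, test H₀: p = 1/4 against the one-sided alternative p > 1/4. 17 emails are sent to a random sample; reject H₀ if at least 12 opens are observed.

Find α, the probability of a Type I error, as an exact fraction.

α = P(reject H₀ | H₀ true) = P(Y ≥ 12 | p = 1/4), with Y ~ Binomial(17, 1/4).
Adding the binomial terms for j = 12 through 17 with p = 1/4 yields 429025/4294967296.

429025/4294967296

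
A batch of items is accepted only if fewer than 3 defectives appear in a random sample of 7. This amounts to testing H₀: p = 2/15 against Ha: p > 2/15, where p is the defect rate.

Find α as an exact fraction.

623128/11390625

The significance level is the probability, assuming p = 2/15, of seeing 3 or more defectives in 7 draws.
α = 1 − P(X ≤ 2) = 1 − 10767497/11390625 = 623128/11390625.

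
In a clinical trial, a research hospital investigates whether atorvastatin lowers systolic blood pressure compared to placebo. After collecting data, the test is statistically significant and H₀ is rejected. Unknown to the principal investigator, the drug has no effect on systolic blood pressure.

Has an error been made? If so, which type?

Type I error

The conventional null hypothesis here is that the drug has no effect on systolic blood pressure.
H₀ was rejected, but H₀ is actually true.
Rejecting a true null hypothesis is a Type I error (false positive).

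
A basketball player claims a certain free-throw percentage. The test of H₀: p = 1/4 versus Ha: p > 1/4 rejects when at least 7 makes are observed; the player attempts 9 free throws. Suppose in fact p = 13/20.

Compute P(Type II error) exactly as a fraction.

5301813769/8000000000

A Type II error is failing to reject when Ha holds: with p = 13/20, β = P(S ≤ 6).
Equivalently, β = 1 − P(S ≥ 7) = 5301813769/8000000000.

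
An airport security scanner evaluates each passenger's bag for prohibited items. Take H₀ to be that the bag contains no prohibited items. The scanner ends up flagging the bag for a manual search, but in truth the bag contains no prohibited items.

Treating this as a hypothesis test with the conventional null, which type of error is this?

Type I error

'Flagging the bag for a manual search' corresponds to rejecting H₀.
H₀ was rejected but H₀ is true — a Type I error (false positive).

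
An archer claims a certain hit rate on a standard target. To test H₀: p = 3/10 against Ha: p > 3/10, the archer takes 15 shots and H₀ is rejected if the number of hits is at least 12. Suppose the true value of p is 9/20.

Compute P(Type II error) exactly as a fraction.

8140171073330835209/8192000000000000000

β = P(fail to reject H₀ | Ha true) = P(K ≤ 11 | p = 9/20), K ~ Binomial(15, 9/20).
Summing C(15,j)·(9/20)^j·(11/20)^{15-j} for j = 0..11 gives 8140171073330835209/8192000000000000000.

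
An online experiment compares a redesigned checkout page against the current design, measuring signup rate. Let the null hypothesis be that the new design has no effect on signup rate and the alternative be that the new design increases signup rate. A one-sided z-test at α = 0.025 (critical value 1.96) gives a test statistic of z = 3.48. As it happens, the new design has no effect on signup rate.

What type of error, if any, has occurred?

Since z = 3.48 > z* = 1.96, H₀ is rejected.
H₀ is true (actually the new design has no effect on signup rate).
Rejecting a true H₀ is a Type I error.

Type I error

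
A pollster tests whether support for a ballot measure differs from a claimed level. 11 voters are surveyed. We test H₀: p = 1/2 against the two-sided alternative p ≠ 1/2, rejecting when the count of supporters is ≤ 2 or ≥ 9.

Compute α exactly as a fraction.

The significance level is the null-hypothesis probability of the rejection region {≤2} ∪ {≥9}.
The two tails are symmetric, so α = 2·(1 + 11 + 55)/2^11 = 134/2048 = 67/1024.

67/1024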